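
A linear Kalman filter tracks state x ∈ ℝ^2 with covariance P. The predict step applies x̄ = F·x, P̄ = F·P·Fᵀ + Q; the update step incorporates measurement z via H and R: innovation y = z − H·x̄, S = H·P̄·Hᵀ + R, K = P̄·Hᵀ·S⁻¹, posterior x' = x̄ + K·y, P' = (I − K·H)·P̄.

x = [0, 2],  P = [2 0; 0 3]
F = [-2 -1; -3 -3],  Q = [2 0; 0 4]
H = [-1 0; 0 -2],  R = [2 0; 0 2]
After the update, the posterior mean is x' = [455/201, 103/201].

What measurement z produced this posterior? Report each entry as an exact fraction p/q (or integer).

z = [-3, -1]

x̄ = F·x = [-2, -6]
P̄ = F·P·Fᵀ + Q = [13 21; 21 49]
S = H·P̄·Hᵀ + R = [15 42; 42 198]
K = P̄·Hᵀ·S⁻¹ = [-45/67 -14/201; -7/201 -98/201]
x' − x̄ = [857/201, 1309/201] = K·y
y = (KᵀK)⁻¹·Kᵀ·(x' − x̄) = [-5, -13]
z = y + H·x̄ = [-5, -13] + [2, 12] = [-3, -1]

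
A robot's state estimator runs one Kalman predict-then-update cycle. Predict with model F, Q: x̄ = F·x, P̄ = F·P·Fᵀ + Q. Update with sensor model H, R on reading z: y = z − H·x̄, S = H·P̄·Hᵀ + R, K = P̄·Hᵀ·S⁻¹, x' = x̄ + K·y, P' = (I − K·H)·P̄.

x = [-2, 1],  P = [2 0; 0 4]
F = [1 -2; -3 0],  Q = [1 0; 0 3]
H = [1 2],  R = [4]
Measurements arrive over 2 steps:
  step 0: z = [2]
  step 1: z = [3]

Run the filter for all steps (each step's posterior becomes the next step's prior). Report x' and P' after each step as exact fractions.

step 0: x̄ = F·x = [-4, 6]
step 0: P̄ = F·P·Fᵀ + Q = [19 -6; -6 21]
step 0: y = z − H·x̄ = [-6]
step 0: S = H·P̄·Hᵀ + R = [83]
step 0: K = P̄·Hᵀ·S⁻¹ = [7/83; 36/83]
step 0: x' = x̄ + K·y = [-374/83, 282/83]
step 0: P' = (I − K·H)·P̄ = [1528/83 -750/83; -750/83 447/83]
step 1: x̄ = F·x = [-938/83, 1122/83]
step 1: P̄ = F·P·Fᵀ + Q = [6399/83 -9084/83; -9084/83 14001/83]
step 1: y = z − H·x̄ = [-1057/83]
step 1: S = H·P̄·Hᵀ + R = [26399/83]
step 1: K = P̄·Hᵀ·S⁻¹ = [-11769/26399; 18918/26399]
step 1: x' = x̄ + K·y = [-148463/26399, 115944/26399]
step 1: P' = (I − K·H)·P̄ = [366480/26399 -206778/26399; -206778/26399 141225/26399]

step 0: x' = [-374/83, 282/83], P' = [1528/83 -750/83; -750/83 447/83]
step 1: x' = [-148463/26399, 115944/26399], P' = [366480/26399 -206778/26399; -206778/26399 141225/26399]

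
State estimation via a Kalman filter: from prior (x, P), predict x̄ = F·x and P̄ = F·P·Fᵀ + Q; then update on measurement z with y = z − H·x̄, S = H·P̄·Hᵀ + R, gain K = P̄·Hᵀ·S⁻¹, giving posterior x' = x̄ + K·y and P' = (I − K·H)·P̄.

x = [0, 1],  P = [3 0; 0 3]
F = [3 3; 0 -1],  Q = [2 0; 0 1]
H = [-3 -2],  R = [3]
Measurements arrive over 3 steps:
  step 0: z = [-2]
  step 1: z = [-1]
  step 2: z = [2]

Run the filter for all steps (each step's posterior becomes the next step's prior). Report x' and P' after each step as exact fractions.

step 0: x̄ = F·x = [3, -1]
step 0: P̄ = F·P·Fᵀ + Q = [56 -9; -9 4]
step 0: y = z − H·x̄ = [5]
step 0: S = H·P̄·Hᵀ + R = [415]
step 0: K = P̄·Hᵀ·S⁻¹ = [-30/83; 19/415]
step 0: x' = x̄ + K·y = [99/83, -64/83]
step 0: P' = (I − K·H)·P̄ = [148/83 -177/83; -177/83 1299/415]
step 1: x̄ = F·x = [105/83, 64/83]
step 1: P̄ = F·P·Fᵀ + Q = [3251/415 -1242/415; -1242/415 1714/415]
step 1: y = z − H·x̄ = [360/83]
step 1: S = H·P̄·Hᵀ + R = [22456/415]
step 1: K = P̄·Hᵀ·S⁻¹ = [-7269/22456; 149/11228]
step 1: x' = x̄ + K·y = [-390/2807, 2326/2807]
step 1: P' = (I − K·H)·P̄ = [48593/22456 -30993/11228; -30993/11228 23133/5614]
step 2: x̄ = F·x = [5808/2807, -2326/2807]
step 2: P̄ = F·P·Fᵀ + Q = [199289/22456 -45819/11228; -45819/11228 28747/5614]
step 2: y = z − H·x̄ = [18386/2807]
step 2: S = H·P̄·Hᵀ + R = [1221265/22456]
step 2: K = P̄·Hᵀ·S⁻¹ = [-414591/1221265; 44938/1221265]
step 2: x' = x̄ + K·y = [-188658/1221265, -717646/1221265]
step 2: P' = (I − K·H)·P̄ = [3183959/1221265 -4154052/1221265; -4154052/1221265 6163671/1221265]

step 0: x' = [99/83, -64/83], P' = [148/83 -177/83; -177/83 1299/415]
step 1: x' = [-390/2807, 2326/2807], P' = [48593/22456 -30993/11228; -30993/11228 23133/5614]
step 2: x' = [-188658/1221265, -717646/1221265], P' = [3183959/1221265 -4154052/1221265; -4154052/1221265 6163671/1221265]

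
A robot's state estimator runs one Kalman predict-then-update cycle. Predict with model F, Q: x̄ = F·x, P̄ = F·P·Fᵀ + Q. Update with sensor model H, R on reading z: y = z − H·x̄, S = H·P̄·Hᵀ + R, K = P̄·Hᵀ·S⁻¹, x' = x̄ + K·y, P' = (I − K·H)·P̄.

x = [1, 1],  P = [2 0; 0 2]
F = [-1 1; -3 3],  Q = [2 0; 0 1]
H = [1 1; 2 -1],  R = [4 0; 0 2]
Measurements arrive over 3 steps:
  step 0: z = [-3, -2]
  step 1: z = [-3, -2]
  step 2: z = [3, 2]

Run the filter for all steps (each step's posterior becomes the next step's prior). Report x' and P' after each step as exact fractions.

step 0: x' = [-639/448, -563/448], P' = [129/224 141/224; 141/224 425/224]
step 1: x' = [-24137/17884, -18689/17884], P' = [2466/4471 2514/4471; 2514/4471 7654/4471]
step 2: x' = [965823/679036, 845855/679036], P' = [186603/339518 189087/339518; 189087/339518 576203/339518]

step 0: x̄ = F·x = [0, 0]
step 0: P̄ = F·P·Fᵀ + Q = [6 12; 12 37]
step 0: y = z − H·x̄ = [-3, -2]
step 0: S = H·P̄·Hᵀ + R = [71 -13; -13 15]
step 0: K = P̄·Hᵀ·S⁻¹ = [135/448 117/448; 283/448 -143/448]
step 0: x' = x̄ + K·y = [-639/448, -563/448]
step 0: P' = (I − K·H)·P̄ = [129/224 141/224; 141/224 425/224]
step 1: x̄ = F·x = [19/112, 57/112]
step 1: P̄ = F·P·Fᵀ + Q = [45/14 51/14; 51/14 167/14]
step 1: y = z − H·x̄ = [-103/28, -205/112]
step 1: S = H·P̄·Hᵀ + R = [185/7 -13/7; -13/7 171/14]
step 1: K = P̄·Hᵀ·S⁻¹ = [1245/4471 1209/4471; 2542/4471 -1313/4471]
step 1: x' = x̄ + K·y = [-24137/17884, -18689/17884]
step 1: P' = (I − K·H)·P̄ = [2466/4471 2514/4471; 2514/4471 7654/4471]
step 2: x̄ = F·x = [1362/4471, 4086/4471]
step 2: P̄ = F·P·Fᵀ + Q = [14034/4471 15276/4471; 15276/4471 50299/4471]
step 2: y = z − H·x̄ = [7965/4471, 10304/4471]
step 2: S = H·P̄·Hᵀ + R = [112769/4471 -6955/4471; -6955/4471 54273/4471]
step 2: K = P̄·Hᵀ·S⁻¹ = [187845/679036 184119/679036; 382645/679036 -198029/679036]
step 2: x' = x̄ + K·y = [965823/679036, 845855/679036]
step 2: P' = (I − K·H)·P̄ = [186603/339518 189087/339518; 189087/339518 576203/339518]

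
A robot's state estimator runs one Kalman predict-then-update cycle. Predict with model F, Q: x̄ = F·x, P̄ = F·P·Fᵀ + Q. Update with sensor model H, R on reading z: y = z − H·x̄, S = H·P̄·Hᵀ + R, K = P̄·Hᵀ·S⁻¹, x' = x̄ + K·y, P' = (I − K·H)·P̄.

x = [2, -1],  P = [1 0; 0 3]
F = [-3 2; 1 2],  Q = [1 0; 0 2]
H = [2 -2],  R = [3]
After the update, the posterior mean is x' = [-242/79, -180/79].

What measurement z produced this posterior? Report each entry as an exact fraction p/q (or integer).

z = [-1]

x̄ = F·x = [-8, 0]
P̄ = F·P·Fᵀ + Q = [22 9; 9 15]
S = H·P̄·Hᵀ + R = [79]
K = P̄·Hᵀ·S⁻¹ = [26/79; -12/79]
x' − x̄ = [390/79, -180/79] = K·y
y = (KᵀK)⁻¹·Kᵀ·(x' − x̄) = [15]
z = y + H·x̄ = [15] + [-16] = [-1]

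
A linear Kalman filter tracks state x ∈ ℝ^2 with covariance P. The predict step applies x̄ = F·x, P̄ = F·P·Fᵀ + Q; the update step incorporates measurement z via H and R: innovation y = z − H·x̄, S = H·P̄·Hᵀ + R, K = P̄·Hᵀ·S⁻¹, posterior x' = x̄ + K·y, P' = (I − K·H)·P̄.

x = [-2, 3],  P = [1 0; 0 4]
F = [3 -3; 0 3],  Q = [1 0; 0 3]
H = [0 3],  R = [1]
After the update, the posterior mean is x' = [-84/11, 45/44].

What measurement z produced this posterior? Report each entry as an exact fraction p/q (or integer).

z = [3]

x̄ = F·x = [-15, 9]
P̄ = F·P·Fᵀ + Q = [46 -36; -36 39]
S = H·P̄·Hᵀ + R = [352]
K = P̄·Hᵀ·S⁻¹ = [-27/88; 117/352]
x' − x̄ = [81/11, -351/44] = K·y
y = (KᵀK)⁻¹·Kᵀ·(x' − x̄) = [-24]
z = y + H·x̄ = [-24] + [27] = [3]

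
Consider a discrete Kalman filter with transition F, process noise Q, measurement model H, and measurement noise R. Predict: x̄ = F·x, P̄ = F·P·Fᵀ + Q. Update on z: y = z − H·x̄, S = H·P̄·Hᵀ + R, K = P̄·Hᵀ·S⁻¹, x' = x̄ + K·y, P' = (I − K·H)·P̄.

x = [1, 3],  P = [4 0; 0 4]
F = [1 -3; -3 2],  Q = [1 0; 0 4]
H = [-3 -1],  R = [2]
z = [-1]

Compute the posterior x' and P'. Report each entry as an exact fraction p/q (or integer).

x̄ = F·x = [-8, 3]
P̄ = F·P·Fᵀ + Q = [41 -36; -36 56]
y = z − H·x̄ = [-22]
S = H·P̄·Hᵀ + R = [211]
K = P̄·Hᵀ·S⁻¹ = [-87/211; 52/211]
x' = x̄ + K·y = [226/211, -511/211]
P' = (I − K·H)·P̄ = [1082/211 -3072/211; -3072/211 9112/211]

x' = [226/211, -511/211]
P' = [1082/211 -3072/211; -3072/211 9112/211]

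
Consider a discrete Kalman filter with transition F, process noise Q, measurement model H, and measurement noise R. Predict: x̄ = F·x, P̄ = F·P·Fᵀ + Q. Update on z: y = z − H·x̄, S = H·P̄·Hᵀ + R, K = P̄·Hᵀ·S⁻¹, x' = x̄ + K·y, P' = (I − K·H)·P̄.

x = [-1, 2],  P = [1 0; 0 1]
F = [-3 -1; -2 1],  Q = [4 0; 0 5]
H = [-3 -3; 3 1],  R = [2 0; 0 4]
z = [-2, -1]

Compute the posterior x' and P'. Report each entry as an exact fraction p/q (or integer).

x̄ = F·x = [1, 4]
P̄ = F·P·Fᵀ + Q = [14 5; 5 10]
y = z − H·x̄ = [13, -8]
S = H·P̄·Hᵀ + R = [308 -216; -216 170]
K = P̄·Hᵀ·S⁻¹ = [231/2852 541/1426; -1125/2852 -505/1426]
x' = x̄ + K·y = [-2801/2852, 4863/2852]
P' = (I − K·H)·P̄ = [2241/2852 -2395/2852; -2395/2852 3145/2852]

x' = [-2801/2852, 4863/2852]
P' = [2241/2852 -2395/2852; -2395/2852 3145/2852]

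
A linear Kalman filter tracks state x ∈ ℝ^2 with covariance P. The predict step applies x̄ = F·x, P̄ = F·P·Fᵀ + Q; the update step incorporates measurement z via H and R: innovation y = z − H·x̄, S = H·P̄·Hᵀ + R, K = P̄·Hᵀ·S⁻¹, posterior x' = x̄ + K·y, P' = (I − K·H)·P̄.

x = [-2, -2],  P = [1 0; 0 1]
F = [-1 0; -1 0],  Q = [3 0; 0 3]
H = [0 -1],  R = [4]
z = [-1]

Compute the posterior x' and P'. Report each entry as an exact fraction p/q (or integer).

x̄ = F·x = [2, 2]
P̄ = F·P·Fᵀ + Q = [4 1; 1 4]
y = z − H·x̄ = [1]
S = H·P̄·Hᵀ + R = [8]
K = P̄·Hᵀ·S⁻¹ = [-1/8; -1/2]
x' = x̄ + K·y = [15/8, 3/2]
P' = (I − K·H)·P̄ = [31/8 1/2; 1/2 2]

x' = [15/8, 3/2]
P' = [31/8 1/2; 1/2 2]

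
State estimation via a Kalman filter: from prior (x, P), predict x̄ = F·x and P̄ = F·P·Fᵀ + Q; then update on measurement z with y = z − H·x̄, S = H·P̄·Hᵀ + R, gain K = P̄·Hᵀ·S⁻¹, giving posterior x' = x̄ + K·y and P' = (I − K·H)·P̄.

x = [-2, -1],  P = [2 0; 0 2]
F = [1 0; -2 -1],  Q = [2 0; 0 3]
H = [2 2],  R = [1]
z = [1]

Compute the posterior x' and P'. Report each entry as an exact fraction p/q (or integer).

x̄ = F·x = [-2, 5]
P̄ = F·P·Fᵀ + Q = [4 -4; -4 13]
y = z − H·x̄ = [-5]
S = H·P̄·Hᵀ + R = [37]
K = P̄·Hᵀ·S⁻¹ = [0; 18/37]
x' = x̄ + K·y = [-2, 95/37]
P' = (I − K·H)·P̄ = [4 -4; -4 157/37]

x' = [-2, 95/37]
P' = [4 -4; -4 157/37]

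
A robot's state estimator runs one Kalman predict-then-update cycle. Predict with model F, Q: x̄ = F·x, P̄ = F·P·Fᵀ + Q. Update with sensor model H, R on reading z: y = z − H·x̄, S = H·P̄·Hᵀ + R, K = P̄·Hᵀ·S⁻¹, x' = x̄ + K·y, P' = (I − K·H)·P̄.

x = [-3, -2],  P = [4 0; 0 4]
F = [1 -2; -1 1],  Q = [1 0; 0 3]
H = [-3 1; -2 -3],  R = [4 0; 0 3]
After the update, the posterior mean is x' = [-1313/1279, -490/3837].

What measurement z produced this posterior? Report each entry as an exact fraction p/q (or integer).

x̄ = F·x = [1, 1]
P̄ = F·P·Fᵀ + Q = [21 -12; -12 11]
S = H·P̄·Hᵀ + R = [276 9; 9 42]
K = P̄·Hᵀ·S⁻¹ = [-344/1279 -109/1279; 685/3837 -323/1279]
x' − x̄ = [-2592/1279, -4327/3837] = K·y
y = (KᵀK)⁻¹·Kᵀ·(x' − x̄) = [5, 8]
z = y + H·x̄ = [5, 8] + [-2, -5] = [3, 3]

z = [3, 3]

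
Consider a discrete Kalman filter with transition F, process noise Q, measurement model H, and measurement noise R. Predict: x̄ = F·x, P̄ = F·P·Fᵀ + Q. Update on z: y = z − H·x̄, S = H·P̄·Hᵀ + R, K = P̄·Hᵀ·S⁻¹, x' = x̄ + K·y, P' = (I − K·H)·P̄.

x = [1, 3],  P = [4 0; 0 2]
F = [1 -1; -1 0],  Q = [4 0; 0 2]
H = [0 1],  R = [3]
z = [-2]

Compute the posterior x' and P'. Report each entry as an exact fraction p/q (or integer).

x' = [-14/9, -5/3]
P' = [74/9 -4/3; -4/3 2]

x̄ = F·x = [-2, -1]
P̄ = F·P·Fᵀ + Q = [10 -4; -4 6]
y = z − H·x̄ = [-1]
S = H·P̄·Hᵀ + R = [9]
K = P̄·Hᵀ·S⁻¹ = [-4/9; 2/3]
x' = x̄ + K·y = [-14/9, -5/3]
P' = (I − K·H)·P̄ = [74/9 -4/3; -4/3 2]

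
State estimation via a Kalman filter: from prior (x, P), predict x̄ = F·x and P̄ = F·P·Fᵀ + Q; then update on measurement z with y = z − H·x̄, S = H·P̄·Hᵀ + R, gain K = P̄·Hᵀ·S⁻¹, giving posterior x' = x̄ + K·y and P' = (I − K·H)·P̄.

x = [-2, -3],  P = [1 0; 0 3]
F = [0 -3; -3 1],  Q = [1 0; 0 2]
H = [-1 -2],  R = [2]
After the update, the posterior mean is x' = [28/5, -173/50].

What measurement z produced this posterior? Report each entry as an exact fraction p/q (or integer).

z = [2]

x̄ = F·x = [9, 3]
P̄ = F·P·Fᵀ + Q = [28 -9; -9 14]
S = H·P̄·Hᵀ + R = [50]
K = P̄·Hᵀ·S⁻¹ = [-1/5; -19/50]
x' − x̄ = [-17/5, -323/50] = K·y
y = (KᵀK)⁻¹·Kᵀ·(x' − x̄) = [17]
z = y + H·x̄ = [17] + [-15] = [2]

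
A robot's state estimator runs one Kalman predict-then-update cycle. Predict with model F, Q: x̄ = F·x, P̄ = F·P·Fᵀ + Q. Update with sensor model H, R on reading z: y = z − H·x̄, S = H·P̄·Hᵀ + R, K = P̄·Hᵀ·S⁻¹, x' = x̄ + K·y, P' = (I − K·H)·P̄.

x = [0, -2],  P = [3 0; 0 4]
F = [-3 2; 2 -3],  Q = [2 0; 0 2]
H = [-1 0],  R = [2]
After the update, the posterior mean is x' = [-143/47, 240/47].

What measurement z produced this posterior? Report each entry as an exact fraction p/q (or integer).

x̄ = F·x = [-4, 6]
P̄ = F·P·Fᵀ + Q = [45 -42; -42 50]
S = H·P̄·Hᵀ + R = [47]
K = P̄·Hᵀ·S⁻¹ = [-45/47; 42/47]
x' − x̄ = [45/47, -42/47] = K·y
y = (KᵀK)⁻¹·Kᵀ·(x' − x̄) = [-1]
z = y + H·x̄ = [-1] + [4] = [3]

z = [3]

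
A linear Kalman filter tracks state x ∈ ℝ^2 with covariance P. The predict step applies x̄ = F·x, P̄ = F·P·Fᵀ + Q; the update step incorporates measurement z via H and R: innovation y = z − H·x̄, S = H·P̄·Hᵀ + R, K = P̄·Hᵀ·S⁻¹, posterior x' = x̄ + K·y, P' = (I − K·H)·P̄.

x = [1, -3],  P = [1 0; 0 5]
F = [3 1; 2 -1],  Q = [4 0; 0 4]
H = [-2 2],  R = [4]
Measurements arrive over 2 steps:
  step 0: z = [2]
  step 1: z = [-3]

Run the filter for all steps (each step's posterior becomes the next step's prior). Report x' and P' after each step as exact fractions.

step 0: x' = [34/15, 17/5], P' = [251/30 39/5; 39/5 41/5]
step 1: x' = [4351/4882, -1713/2441], P' = [27226/2441 24223/2441; 24223/2441 23631/2441]

step 0: x̄ = F·x = [0, 5]
step 0: P̄ = F·P·Fᵀ + Q = [18 1; 1 13]
step 0: y = z − H·x̄ = [-8]
step 0: S = H·P̄·Hᵀ + R = [120]
step 0: K = P̄·Hᵀ·S⁻¹ = [-17/60; 1/5]
step 0: x' = x̄ + K·y = [34/15, 17/5]
step 0: P' = (I − K·H)·P̄ = [251/30 39/5; 39/5 41/5]
step 1: x̄ = F·x = [51/5, 17/15]
step 1: P̄ = F·P·Fᵀ + Q = [1343/10 171/5; 171/5 217/15]
step 1: y = z − H·x̄ = [227/15]
step 1: S = H·P̄·Hᵀ + R = [4882/15]
step 1: K = P̄·Hᵀ·S⁻¹ = [-3003/4882; -296/2441]
step 1: x' = x̄ + K·y = [4351/4882, -1713/2441]
step 1: P' = (I − K·H)·P̄ = [27226/2441 24223/2441; 24223/2441 23631/2441]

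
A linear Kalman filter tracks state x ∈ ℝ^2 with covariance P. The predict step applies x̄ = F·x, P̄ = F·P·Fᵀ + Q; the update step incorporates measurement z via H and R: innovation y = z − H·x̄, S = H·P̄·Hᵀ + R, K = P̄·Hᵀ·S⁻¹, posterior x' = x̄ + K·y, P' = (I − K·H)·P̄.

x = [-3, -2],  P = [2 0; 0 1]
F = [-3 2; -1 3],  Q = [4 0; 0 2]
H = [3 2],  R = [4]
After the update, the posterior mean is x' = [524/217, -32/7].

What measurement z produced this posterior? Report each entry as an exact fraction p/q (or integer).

x̄ = F·x = [5, -3]
P̄ = F·P·Fᵀ + Q = [26 12; 12 13]
S = H·P̄·Hᵀ + R = [434]
K = P̄·Hᵀ·S⁻¹ = [51/217; 1/7]
x' − x̄ = [-561/217, -11/7] = K·y
y = (KᵀK)⁻¹·Kᵀ·(x' − x̄) = [-11]
z = y + H·x̄ = [-11] + [9] = [-2]

z = [-2]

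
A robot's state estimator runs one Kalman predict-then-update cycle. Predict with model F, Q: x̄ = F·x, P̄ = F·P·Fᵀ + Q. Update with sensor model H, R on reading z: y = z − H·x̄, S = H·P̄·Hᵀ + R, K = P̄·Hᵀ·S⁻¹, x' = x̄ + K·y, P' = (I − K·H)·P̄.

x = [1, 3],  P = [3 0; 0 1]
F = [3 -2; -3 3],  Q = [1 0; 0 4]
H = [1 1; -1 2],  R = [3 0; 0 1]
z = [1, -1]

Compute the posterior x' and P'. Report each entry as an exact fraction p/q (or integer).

x̄ = F·x = [-3, 6]
P̄ = F·P·Fᵀ + Q = [32 -33; -33 40]
y = z − H·x̄ = [-2, -16]
S = H·P̄·Hᵀ + R = [9 15; 15 325]
K = P̄·Hᵀ·S⁻¹ = [229/540 -289/900; 29/135 76/225]
x' = x̄ + K·y = [1741/1350, 112/675]
P' = (I − K·H)·P̄ = [2579/2700 214/675; 214/675 221/675]

x' = [1741/1350, 112/675]
P' = [2579/2700 214/675; 214/675 221/675]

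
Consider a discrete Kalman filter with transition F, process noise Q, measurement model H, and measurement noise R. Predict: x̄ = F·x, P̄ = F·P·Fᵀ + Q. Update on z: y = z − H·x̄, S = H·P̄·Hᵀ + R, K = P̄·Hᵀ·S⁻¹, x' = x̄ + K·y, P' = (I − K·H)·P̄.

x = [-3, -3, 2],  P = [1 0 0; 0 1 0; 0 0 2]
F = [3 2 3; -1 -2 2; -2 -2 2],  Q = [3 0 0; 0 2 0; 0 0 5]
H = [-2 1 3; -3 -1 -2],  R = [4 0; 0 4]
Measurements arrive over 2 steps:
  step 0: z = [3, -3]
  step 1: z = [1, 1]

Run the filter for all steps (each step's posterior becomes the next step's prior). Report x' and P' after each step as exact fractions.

step 0: x̄ = F·x = [-9, 13, 16]
step 0: P̄ = F·P·Fᵀ + Q = [34 5 2; 5 15 14; 2 14 21]
step 0: y = z − H·x̄ = [-76, 15]
step 0: S = H·P̄·Hᵀ + R = [384 -22; -22 519]
step 0: K = P̄·Hᵀ·S⁻¹ = [-32025/198812 -21939/99406; 23117/198812 -10619/99406; 36523/198812 -11101/99406]
step 0: x' = x̄ + K·y = [-6789/99406, 254547/99406, 36107/99406]
step 0: P' = (I − K·H)·P̄ = [63725/198812 -45689/198812 15013/198812; -45689/198812 663877/198812 -220929/198812; 15013/198812 -220929/198812 132349/198812]
step 1: x̄ = F·x = [298524/49703, -430091/99406, -211651/49703]
step 1: P̄ = F·P·Fᵀ + Q = [521857/49703 -300045/49703 -336254/49703; -300045/49703 5170877/198812 2357787/99406; -336254/49703 2357787/99406 1428920/49703]
step 1: y = z − H·x̄ = [2993499/99406, 613855/99406]
step 1: S = H·P̄·Hᵀ + R = [114991313/198812 -42592999/198812; -42592999/198812 43136721/198812]
step 1: K = P̄·Hᵀ·S⁻¹ = [-364273663/2260703308 -483997353/2260703308; 2355266777/15824923156 -1710370597/15824923156; 2732426071/15824923156 -1745321447/15824923156]
step 1: x' = x̄ + K·y = [-190172889/1130351654, -4052008059/7912461578, 2059326361/7912461578]
step 1: P' = (I − K·H)·P̄ = [719941693/2260703308 -637084469/2260703308 206624401/2260703308; -637084469/2260703308 59656999627/15824923156 -19718371695/15824923156; 206624401/2260703308 -19718371695/15824923156 11180272531/15824923156]

step 0: x' = [-6789/99406, 254547/99406, 36107/99406], P' = [63725/198812 -45689/198812 15013/198812; -45689/198812 663877/198812 -220929/198812; 15013/198812 -220929/198812 132349/198812]
step 1: x' = [-190172889/1130351654, -4052008059/7912461578, 2059326361/7912461578], P' = [719941693/2260703308 -637084469/2260703308 206624401/2260703308; -637084469/2260703308 59656999627/15824923156 -19718371695/15824923156; 206624401/2260703308 -19718371695/15824923156 11180272531/15824923156]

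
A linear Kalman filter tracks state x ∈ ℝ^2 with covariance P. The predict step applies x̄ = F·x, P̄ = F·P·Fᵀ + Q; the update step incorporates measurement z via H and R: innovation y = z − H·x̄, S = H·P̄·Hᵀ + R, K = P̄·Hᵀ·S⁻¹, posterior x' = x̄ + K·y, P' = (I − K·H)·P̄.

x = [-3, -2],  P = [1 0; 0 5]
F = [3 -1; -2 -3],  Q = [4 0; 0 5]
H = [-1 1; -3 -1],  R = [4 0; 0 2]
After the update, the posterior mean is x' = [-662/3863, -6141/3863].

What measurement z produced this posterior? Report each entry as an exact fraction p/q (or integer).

z = [-3, 2]

x̄ = F·x = [-7, 12]
P̄ = F·P·Fᵀ + Q = [18 9; 9 54]
S = H·P̄·Hᵀ + R = [58 -18; -18 272]
K = P̄·Hᵀ·S⁻¹ = [-1791/7726 -954/3863; 5391/7726 -972/3863]
x' − x̄ = [26379/3863, -52497/3863] = K·y
y = (KᵀK)⁻¹·Kᵀ·(x' − x̄) = [-22, -7]
z = y + H·x̄ = [-22, -7] + [19, 9] = [-3, 2]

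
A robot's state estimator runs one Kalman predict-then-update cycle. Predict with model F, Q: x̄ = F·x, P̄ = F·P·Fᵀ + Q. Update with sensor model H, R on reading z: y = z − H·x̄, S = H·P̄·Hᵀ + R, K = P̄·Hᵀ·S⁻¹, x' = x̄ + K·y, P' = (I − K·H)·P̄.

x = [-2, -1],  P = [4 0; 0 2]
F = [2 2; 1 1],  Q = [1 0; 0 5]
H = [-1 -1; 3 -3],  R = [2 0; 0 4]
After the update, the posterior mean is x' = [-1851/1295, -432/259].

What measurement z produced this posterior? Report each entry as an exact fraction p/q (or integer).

z = [3, 1]

x̄ = F·x = [-6, -3]
P̄ = F·P·Fᵀ + Q = [25 12; 12 11]
S = H·P̄·Hᵀ + R = [62 -42; -42 112]
K = P̄·Hᵀ·S⁻¹ = [-179/370 216/1295; -35/74 -39/259]
x' − x̄ = [5919/1295, 345/259] = K·y
y = (KᵀK)⁻¹·Kᵀ·(x' − x̄) = [-6, 10]
z = y + H·x̄ = [-6, 10] + [9, -9] = [3, 1]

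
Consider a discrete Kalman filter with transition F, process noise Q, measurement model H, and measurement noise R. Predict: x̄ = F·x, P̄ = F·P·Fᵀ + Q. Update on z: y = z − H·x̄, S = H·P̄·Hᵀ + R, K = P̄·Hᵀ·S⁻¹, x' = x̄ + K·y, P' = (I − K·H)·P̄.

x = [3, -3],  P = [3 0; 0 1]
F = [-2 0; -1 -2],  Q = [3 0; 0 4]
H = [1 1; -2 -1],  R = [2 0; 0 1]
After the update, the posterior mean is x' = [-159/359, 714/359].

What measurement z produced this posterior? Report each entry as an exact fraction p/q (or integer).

x̄ = F·x = [-6, 3]
P̄ = F·P·Fᵀ + Q = [15 6; 6 11]
S = H·P̄·Hᵀ + R = [40 -59; -59 96]
K = P̄·Hᵀ·S⁻¹ = [-108/359 -201/359; 275/359 83/359]
x' − x̄ = [1995/359, -363/359] = K·y
y = (KᵀK)⁻¹·Kᵀ·(x' − x̄) = [2, -11]
z = y + H·x̄ = [2, -11] + [-3, 9] = [-1, -2]

z = [-1, -2]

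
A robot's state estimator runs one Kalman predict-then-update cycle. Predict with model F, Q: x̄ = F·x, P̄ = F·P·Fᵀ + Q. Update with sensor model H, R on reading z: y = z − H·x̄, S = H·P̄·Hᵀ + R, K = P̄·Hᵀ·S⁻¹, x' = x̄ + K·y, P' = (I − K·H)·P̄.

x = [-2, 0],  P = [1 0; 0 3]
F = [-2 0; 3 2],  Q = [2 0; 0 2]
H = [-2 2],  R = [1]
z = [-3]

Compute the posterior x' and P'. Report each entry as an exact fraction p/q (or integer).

x̄ = F·x = [4, -6]
P̄ = F·P·Fᵀ + Q = [6 -6; -6 23]
y = z − H·x̄ = [17]
S = H·P̄·Hᵀ + R = [165]
K = P̄·Hᵀ·S⁻¹ = [-8/55; 58/165]
x' = x̄ + K·y = [84/55, -4/165]
P' = (I − K·H)·P̄ = [138/55 134/55; 134/55 431/165]

x' = [84/55, -4/165]
P' = [138/55 134/55; 134/55 431/165]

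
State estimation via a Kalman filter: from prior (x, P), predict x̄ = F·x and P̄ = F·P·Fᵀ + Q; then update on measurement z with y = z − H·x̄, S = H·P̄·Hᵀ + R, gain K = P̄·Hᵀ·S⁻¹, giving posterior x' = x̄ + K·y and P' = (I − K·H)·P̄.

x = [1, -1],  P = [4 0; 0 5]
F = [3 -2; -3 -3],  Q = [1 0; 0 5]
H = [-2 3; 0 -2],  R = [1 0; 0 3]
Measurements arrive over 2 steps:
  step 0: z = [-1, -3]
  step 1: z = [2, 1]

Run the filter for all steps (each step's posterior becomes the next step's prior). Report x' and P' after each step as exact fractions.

step 0: x' = [228349/81425, 24918/16285], P' = [151017/81425 17514/16285; 17514/16285 2346/3257]
step 1: x' = [-10331242/17439425, 10972003/66269815], P' = [16201453/17439425 1829907/3487885; 1829907/3487885 5201808/13253963]

step 0: x̄ = F·x = [5, 0]
step 0: P̄ = F·P·Fᵀ + Q = [57 -6; -6 86]
step 0: y = z − H·x̄ = [9, -3]
step 0: S = H·P̄·Hᵀ + R = [1075 -540; -540 347]
step 0: K = P̄·Hᵀ·S⁻¹ = [-39324/81425 -11676/16285; 162/16285 -1564/3257]
step 0: x' = x̄ + K·y = [228349/81425, 24918/16285]
step 0: P' = (I − K·H)·P̄ = [151017/81425 17514/16285; 17514/16285 2346/3257]
step 1: x̄ = F·x = [435867/81425, -1058817/81425]
step 1: P̄ = F·P·Fᵀ + Q = [624338/81425 -1269963/81425; -1269963/81425 3870388/81425]
step 1: y = z − H·x̄ = [842207/16285, -2036209/81425]
step 1: S = H·P̄·Hᵀ + R = [2106073/3257 -5660436/16285; -5660436/16285 15725827/81425]
step 1: K = P̄·Hᵀ·S⁻¹ = [-4954301/17439425 -1219938/3487885; 8490654/66269815 -3467872/13253963]
step 1: x' = x̄ + K·y = [-10331242/17439425, 10972003/66269815]
step 1: P' = (I − K·H)·P̄ = [16201453/17439425 1829907/3487885; 1829907/3487885 5201808/13253963]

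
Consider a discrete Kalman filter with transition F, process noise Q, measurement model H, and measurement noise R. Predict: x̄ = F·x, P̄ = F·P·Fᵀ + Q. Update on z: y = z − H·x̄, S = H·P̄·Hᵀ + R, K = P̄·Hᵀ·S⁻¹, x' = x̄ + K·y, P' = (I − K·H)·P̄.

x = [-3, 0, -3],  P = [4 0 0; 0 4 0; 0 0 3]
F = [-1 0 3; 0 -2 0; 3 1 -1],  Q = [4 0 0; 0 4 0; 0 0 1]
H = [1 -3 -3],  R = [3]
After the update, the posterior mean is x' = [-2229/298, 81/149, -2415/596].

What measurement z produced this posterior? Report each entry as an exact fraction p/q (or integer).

z = [3]

x̄ = F·x = [-6, 0, -6]
P̄ = F·P·Fᵀ + Q = [35 0 -21; 0 20 -8; -21 -8 44]
S = H·P̄·Hᵀ + R = [596]
K = P̄·Hᵀ·S⁻¹ = [49/298; -9/149; -129/596]
x' − x̄ = [-441/298, 81/149, 1161/596] = K·y
y = (KᵀK)⁻¹·Kᵀ·(x' − x̄) = [-9]
z = y + H·x̄ = [-9] + [12] = [3]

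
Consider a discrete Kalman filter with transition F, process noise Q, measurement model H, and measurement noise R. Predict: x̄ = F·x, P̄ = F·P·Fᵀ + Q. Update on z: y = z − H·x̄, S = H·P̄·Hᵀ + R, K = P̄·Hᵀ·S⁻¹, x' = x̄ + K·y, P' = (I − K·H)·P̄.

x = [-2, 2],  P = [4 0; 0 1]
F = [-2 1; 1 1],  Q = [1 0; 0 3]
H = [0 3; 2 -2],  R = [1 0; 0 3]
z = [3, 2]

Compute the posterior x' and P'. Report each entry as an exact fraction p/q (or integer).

x̄ = F·x = [6, 0]
P̄ = F·P·Fᵀ + Q = [18 -7; -7 8]
y = z − H·x̄ = [3, -10]
S = H·P̄·Hᵀ + R = [73 -90; -90 163]
K = P̄·Hᵀ·S⁻¹ = [1077/3799 1760/3799; 1212/3799 -30/3799]
x' = x̄ + K·y = [8425/3799, 3936/3799]
P' = (I − K·H)·P̄ = [2999/3799 359/3799; 359/3799 404/3799]

x' = [8425/3799, 3936/3799]
P' = [2999/3799 359/3799; 359/3799 404/3799]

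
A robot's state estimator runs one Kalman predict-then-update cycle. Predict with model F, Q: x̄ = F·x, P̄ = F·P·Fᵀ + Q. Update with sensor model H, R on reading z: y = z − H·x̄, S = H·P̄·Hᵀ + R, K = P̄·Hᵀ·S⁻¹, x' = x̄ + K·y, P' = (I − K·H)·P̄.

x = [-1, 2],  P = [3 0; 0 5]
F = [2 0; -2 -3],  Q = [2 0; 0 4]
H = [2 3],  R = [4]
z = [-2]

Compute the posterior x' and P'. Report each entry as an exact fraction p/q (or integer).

x' = [-1042/465, 122/155]
P' = [6446/465 -1436/155; -1436/155 1028/155]

x̄ = F·x = [-2, -4]
P̄ = F·P·Fᵀ + Q = [14 -12; -12 61]
y = z − H·x̄ = [14]
S = H·P̄·Hᵀ + R = [465]
K = P̄·Hᵀ·S⁻¹ = [-8/465; 53/155]
x' = x̄ + K·y = [-1042/465, 122/155]
P' = (I − K·H)·P̄ = [6446/465 -1436/155; -1436/155 1028/155]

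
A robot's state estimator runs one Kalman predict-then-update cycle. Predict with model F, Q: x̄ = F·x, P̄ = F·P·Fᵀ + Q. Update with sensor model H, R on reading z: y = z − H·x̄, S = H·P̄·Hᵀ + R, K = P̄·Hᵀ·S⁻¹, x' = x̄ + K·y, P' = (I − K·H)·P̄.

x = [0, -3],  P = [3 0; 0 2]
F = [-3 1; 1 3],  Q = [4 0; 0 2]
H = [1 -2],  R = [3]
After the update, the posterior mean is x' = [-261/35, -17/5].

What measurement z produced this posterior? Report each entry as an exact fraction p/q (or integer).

z = [-1]

x̄ = F·x = [-3, -9]
P̄ = F·P·Fᵀ + Q = [33 -3; -3 23]
S = H·P̄·Hᵀ + R = [140]
K = P̄·Hᵀ·S⁻¹ = [39/140; -7/20]
x' − x̄ = [-156/35, 28/5] = K·y
y = (KᵀK)⁻¹·Kᵀ·(x' − x̄) = [-16]
z = y + H·x̄ = [-16] + [15] = [-1]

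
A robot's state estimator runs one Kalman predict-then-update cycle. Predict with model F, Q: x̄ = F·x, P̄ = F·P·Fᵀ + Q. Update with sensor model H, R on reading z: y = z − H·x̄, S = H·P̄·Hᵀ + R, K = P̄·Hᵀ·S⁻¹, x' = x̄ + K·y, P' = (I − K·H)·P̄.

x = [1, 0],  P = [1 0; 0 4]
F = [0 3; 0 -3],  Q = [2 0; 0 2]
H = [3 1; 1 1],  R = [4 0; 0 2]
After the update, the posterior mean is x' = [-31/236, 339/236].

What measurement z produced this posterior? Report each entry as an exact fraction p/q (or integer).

z = [1, 2]

x̄ = F·x = [0, 0]
P̄ = F·P·Fᵀ + Q = [38 -36; -36 38]
S = H·P̄·Hᵀ + R = [168 8; 8 6]
K = P̄·Hᵀ·S⁻¹ = [113/236 -18/59; -109/236 56/59]
x' − x̄ = [-31/236, 339/236] = K·y
y = (KᵀK)⁻¹·Kᵀ·(x' − x̄) = [1, 2]
z = y + H·x̄ = [1, 2] + [0, 0] = [1, 2]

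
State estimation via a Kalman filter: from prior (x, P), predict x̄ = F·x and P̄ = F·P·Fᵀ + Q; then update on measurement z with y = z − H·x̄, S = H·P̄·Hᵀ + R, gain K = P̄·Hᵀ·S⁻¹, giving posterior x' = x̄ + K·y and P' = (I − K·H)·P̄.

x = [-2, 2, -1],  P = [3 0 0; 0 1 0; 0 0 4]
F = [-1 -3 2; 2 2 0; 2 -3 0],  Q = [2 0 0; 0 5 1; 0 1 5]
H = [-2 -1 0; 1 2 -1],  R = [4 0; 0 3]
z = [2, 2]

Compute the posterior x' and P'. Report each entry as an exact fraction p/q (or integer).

x' = [13/423, -3284/1269, -9430/1269]
P' = [2135/564 -4511/846 -5269/846; -4511/846 12683/1269 16861/1269; -5269/846 16861/1269 26756/1269]

x̄ = F·x = [-6, 0, -10]
P̄ = F·P·Fᵀ + Q = [30 -12 3; -12 21 7; 3 7 26]
y = z − H·x̄ = [-10, -2]
S = H·P̄·Hᵀ + R = [97 -29; -29 61]
K = P̄·Hᵀ·S⁻¹ = [-947/1692 -367/1692; 425/2538 1159/2538; -527/2538 -625/2538]
x' = x̄ + K·y = [13/423, -3284/1269, -9430/1269]
P' = (I − K·H)·P̄ = [2135/564 -4511/846 -5269/846; -4511/846 12683/1269 16861/1269; -5269/846 16861/1269 26756/1269]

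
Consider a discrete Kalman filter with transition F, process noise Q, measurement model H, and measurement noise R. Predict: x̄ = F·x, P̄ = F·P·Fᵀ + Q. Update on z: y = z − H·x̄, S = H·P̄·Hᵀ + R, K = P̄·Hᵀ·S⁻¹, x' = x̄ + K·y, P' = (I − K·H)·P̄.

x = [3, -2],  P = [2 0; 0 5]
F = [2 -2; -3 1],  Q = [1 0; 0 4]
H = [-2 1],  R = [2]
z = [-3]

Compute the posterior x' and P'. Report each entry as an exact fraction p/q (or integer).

x̄ = F·x = [10, -11]
P̄ = F·P·Fᵀ + Q = [29 -22; -22 27]
y = z − H·x̄ = [28]
S = H·P̄·Hᵀ + R = [233]
K = P̄·Hᵀ·S⁻¹ = [-80/233; 71/233]
x' = x̄ + K·y = [90/233, -575/233]
P' = (I − K·H)·P̄ = [357/233 554/233; 554/233 1250/233]

x' = [90/233, -575/233]
P' = [357/233 554/233; 554/233 1250/233]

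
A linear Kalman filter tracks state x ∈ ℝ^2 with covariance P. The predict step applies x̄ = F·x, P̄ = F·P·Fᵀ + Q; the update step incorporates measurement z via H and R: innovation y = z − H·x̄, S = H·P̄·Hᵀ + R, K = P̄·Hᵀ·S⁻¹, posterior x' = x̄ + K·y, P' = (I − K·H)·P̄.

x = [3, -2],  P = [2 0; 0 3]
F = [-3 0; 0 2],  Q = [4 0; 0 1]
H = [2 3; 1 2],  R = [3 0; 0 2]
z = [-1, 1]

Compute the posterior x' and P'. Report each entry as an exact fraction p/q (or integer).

x' = [-26/7, 493/231]
P' = [66/7 -39/7; -39/7 806/231]

x̄ = F·x = [-9, -4]
P̄ = F·P·Fᵀ + Q = [22 0; 0 13]
y = z − H·x̄ = [29, 18]
S = H·P̄·Hᵀ + R = [208 122; 122 76]
K = P̄·Hᵀ·S⁻¹ = [5/7 -6/7; -52/231 325/462]
x' = x̄ + K·y = [-26/7, 493/231]
P' = (I − K·H)·P̄ = [66/7 -39/7; -39/7 806/231]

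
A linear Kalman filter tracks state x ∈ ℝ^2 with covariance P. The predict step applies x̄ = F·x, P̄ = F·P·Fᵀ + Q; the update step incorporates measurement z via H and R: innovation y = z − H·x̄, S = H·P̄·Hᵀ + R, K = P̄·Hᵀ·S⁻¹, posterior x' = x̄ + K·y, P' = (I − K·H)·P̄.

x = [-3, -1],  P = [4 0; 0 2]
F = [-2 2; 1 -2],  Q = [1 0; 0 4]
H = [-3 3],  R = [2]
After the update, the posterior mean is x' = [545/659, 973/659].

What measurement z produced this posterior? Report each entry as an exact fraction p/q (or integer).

z = [2]

x̄ = F·x = [4, -1]
P̄ = F·P·Fᵀ + Q = [25 -16; -16 16]
S = H·P̄·Hᵀ + R = [659]
K = P̄·Hᵀ·S⁻¹ = [-123/659; 96/659]
x' − x̄ = [-2091/659, 1632/659] = K·y
y = (KᵀK)⁻¹·Kᵀ·(x' − x̄) = [17]
z = y + H·x̄ = [17] + [-15] = [2]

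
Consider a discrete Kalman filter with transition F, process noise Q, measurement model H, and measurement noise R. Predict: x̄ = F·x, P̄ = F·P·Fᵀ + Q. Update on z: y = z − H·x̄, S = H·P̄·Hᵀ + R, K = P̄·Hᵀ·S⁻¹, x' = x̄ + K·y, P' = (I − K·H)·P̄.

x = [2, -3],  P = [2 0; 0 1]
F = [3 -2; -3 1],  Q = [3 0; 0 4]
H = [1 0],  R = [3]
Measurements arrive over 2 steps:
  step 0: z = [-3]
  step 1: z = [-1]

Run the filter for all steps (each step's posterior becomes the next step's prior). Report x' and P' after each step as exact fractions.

step 0: x' = [-39/28, 12/7], P' = [75/28 -15/7; -15/7 61/7]
step 1: x' = [-3094/2539, 3710/2539], P' = [7365/2539 -5109/2539; -5109/2539 22555/2539]

step 0: x̄ = F·x = [12, -9]
step 0: P̄ = F·P·Fᵀ + Q = [25 -20; -20 23]
step 0: y = z − H·x̄ = [-15]
step 0: S = H·P̄·Hᵀ + R = [28]
step 0: K = P̄·Hᵀ·S⁻¹ = [25/28; -5/7]
step 0: x' = x̄ + K·y = [-39/28, 12/7]
step 0: P' = (I − K·H)·P̄ = [75/28 -15/7; -15/7 61/7]
step 1: x̄ = F·x = [-213/28, 165/28]
step 1: P̄ = F·P·Fᵀ + Q = [2455/28 -1703/28; -1703/28 1391/28]
step 1: y = z − H·x̄ = [185/28]
step 1: S = H·P̄·Hᵀ + R = [2539/28]
step 1: K = P̄·Hᵀ·S⁻¹ = [2455/2539; -1703/2539]
step 1: x' = x̄ + K·y = [-3094/2539, 3710/2539]
step 1: P' = (I − K·H)·P̄ = [7365/2539 -5109/2539; -5109/2539 22555/2539]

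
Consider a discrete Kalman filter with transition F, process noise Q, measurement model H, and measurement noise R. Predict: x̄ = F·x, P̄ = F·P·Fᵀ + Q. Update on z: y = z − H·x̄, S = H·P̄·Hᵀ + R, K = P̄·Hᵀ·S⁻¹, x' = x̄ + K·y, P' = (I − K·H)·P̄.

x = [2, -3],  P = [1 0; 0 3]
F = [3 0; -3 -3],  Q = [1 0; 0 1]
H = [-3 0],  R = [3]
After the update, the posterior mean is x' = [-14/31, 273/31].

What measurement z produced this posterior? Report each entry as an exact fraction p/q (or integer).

x̄ = F·x = [6, 3]
P̄ = F·P·Fᵀ + Q = [10 -9; -9 37]
S = H·P̄·Hᵀ + R = [93]
K = P̄·Hᵀ·S⁻¹ = [-10/31; 9/31]
x' − x̄ = [-200/31, 180/31] = K·y
y = (KᵀK)⁻¹·Kᵀ·(x' − x̄) = [20]
z = y + H·x̄ = [20] + [-18] = [2]

z = [2]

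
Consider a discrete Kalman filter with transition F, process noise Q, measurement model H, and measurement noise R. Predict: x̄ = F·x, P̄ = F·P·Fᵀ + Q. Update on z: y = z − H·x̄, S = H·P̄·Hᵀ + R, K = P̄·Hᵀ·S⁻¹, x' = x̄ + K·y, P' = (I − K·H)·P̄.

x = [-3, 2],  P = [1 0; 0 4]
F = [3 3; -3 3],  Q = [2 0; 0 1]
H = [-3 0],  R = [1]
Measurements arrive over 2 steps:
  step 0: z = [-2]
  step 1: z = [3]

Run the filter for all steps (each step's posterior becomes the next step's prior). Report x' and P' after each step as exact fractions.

step 0: x' = [279/424, 7251/424], P' = [47/424 27/424; 27/424 12943/424]
step 1: x' = [-520803/532310, -2089953/532310], P' = [29561/266155 29016/266155; 29016/266155 1863826/266155]

step 0: x̄ = F·x = [-3, 15]
step 0: P̄ = F·P·Fᵀ + Q = [47 27; 27 46]
step 0: y = z − H·x̄ = [-11]
step 0: S = H·P̄·Hᵀ + R = [424]
step 0: K = P̄·Hᵀ·S⁻¹ = [-141/424; -81/424]
step 0: x' = x̄ + K·y = [279/424, 7251/424]
step 0: P' = (I − K·H)·P̄ = [47/424 27/424; 27/424 12943/424]
step 1: x̄ = F·x = [11295/212, 5229/106]
step 1: P̄ = F·P·Fᵀ + Q = [29561/106 14508/53; 14508/53 14606/53]
step 1: y = z − H·x̄ = [34521/212]
step 1: S = H·P̄·Hᵀ + R = [266155/106]
step 1: K = P̄·Hᵀ·S⁻¹ = [-88683/266155; -87048/266155]
step 1: x' = x̄ + K·y = [-520803/532310, -2089953/532310]
step 1: P' = (I − K·H)·P̄ = [29561/266155 29016/266155; 29016/266155 1863826/266155]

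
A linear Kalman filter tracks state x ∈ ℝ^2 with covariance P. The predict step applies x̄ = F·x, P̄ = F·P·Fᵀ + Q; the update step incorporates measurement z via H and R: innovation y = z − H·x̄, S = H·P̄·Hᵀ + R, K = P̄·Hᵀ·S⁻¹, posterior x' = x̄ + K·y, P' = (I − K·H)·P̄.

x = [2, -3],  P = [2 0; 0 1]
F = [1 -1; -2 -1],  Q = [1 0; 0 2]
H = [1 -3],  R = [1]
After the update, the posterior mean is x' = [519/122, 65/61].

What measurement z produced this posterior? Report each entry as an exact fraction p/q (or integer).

x̄ = F·x = [5, -1]
P̄ = F·P·Fᵀ + Q = [4 -3; -3 11]
S = H·P̄·Hᵀ + R = [122]
K = P̄·Hᵀ·S⁻¹ = [13/122; -18/61]
x' − x̄ = [-91/122, 126/61] = K·y
y = (KᵀK)⁻¹·Kᵀ·(x' − x̄) = [-7]
z = y + H·x̄ = [-7] + [8] = [1]

z = [1]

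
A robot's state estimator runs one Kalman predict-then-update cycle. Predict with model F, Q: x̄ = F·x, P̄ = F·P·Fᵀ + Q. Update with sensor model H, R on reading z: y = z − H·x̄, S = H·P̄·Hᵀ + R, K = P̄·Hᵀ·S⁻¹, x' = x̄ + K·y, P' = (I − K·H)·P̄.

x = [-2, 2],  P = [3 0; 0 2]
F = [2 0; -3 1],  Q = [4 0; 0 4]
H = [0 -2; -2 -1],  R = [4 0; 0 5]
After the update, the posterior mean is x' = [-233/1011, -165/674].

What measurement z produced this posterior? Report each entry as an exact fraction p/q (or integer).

x̄ = F·x = [-4, 8]
P̄ = F·P·Fᵀ + Q = [16 -18; -18 33]
S = H·P̄·Hᵀ + R = [136 -6; -6 30]
K = P̄·Hᵀ·S⁻¹ = [83/337 -422/1011; -327/674 1/337]
x' − x̄ = [3811/1011, -5557/674] = K·y
y = (KᵀK)⁻¹·Kᵀ·(x' − x̄) = [17, 1]
z = y + H·x̄ = [17, 1] + [-16, 0] = [1, 1]

z = [1, 1]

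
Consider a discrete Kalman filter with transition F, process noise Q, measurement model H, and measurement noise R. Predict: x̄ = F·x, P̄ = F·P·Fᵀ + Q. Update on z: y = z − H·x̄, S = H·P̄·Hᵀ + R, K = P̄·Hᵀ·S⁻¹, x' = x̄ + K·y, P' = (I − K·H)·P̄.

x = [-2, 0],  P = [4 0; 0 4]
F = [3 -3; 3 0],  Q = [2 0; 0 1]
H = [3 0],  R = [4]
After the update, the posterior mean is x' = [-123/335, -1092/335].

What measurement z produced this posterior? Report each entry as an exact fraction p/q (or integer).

z = [-1]

x̄ = F·x = [-6, -6]
P̄ = F·P·Fᵀ + Q = [74 36; 36 37]
S = H·P̄·Hᵀ + R = [670]
K = P̄·Hᵀ·S⁻¹ = [111/335; 54/335]
x' − x̄ = [1887/335, 918/335] = K·y
y = (KᵀK)⁻¹·Kᵀ·(x' − x̄) = [17]
z = y + H·x̄ = [17] + [-18] = [-1]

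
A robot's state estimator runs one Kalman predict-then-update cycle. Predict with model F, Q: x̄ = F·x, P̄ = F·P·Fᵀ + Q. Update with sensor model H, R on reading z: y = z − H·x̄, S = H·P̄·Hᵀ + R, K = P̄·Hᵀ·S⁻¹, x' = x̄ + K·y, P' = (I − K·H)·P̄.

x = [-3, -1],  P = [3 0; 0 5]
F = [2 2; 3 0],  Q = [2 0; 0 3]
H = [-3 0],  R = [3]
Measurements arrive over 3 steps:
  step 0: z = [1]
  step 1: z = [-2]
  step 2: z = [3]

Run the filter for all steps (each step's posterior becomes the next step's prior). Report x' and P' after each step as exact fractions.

step 0: x' = [-42/103, -513/103], P' = [34/103 18/103; 18/103 2118/103]
step 1: x' = [16806/26977, -22290/26977], P' = [8958/26977 312/26977; 312/26977 158241/26977]
step 2: x' = [-2186706/2202715, 803538/440543], P' = [725246/2202715 11124/440543; 11124/440543 2569407/440543]

step 0: x̄ = F·x = [-8, -9]
step 0: P̄ = F·P·Fᵀ + Q = [34 18; 18 30]
step 0: y = z − H·x̄ = [-23]
step 0: S = H·P̄·Hᵀ + R = [309]
step 0: K = P̄·Hᵀ·S⁻¹ = [-34/103; -18/103]
step 0: x' = x̄ + K·y = [-42/103, -513/103]
step 0: P' = (I − K·H)·P̄ = [34/103 18/103; 18/103 2118/103]
step 1: x̄ = F·x = [-1110/103, -126/103]
step 1: P̄ = F·P·Fᵀ + Q = [8958/103 312/103; 312/103 615/103]
step 1: y = z − H·x̄ = [-3536/103]
step 1: S = H·P̄·Hᵀ + R = [80931/103]
step 1: K = P̄·Hᵀ·S⁻¹ = [-8958/26977; -312/26977]
step 1: x' = x̄ + K·y = [16806/26977, -22290/26977]
step 1: P' = (I − K·H)·P̄ = [8958/26977 312/26977; 312/26977 158241/26977]
step 2: x̄ = F·x = [-10968/26977, 50418/26977]
step 2: P̄ = F·P·Fᵀ + Q = [725246/26977 55620/26977; 55620/26977 161553/26977]
step 2: y = z − H·x̄ = [48027/26977]
step 2: S = H·P̄·Hᵀ + R = [6608145/26977]
step 2: K = P̄·Hᵀ·S⁻¹ = [-725246/2202715; -11124/440543]
step 2: x' = x̄ + K·y = [-2186706/2202715, 803538/440543]
step 2: P' = (I − K·H)·P̄ = [725246/2202715 11124/440543; 11124/440543 2569407/440543]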